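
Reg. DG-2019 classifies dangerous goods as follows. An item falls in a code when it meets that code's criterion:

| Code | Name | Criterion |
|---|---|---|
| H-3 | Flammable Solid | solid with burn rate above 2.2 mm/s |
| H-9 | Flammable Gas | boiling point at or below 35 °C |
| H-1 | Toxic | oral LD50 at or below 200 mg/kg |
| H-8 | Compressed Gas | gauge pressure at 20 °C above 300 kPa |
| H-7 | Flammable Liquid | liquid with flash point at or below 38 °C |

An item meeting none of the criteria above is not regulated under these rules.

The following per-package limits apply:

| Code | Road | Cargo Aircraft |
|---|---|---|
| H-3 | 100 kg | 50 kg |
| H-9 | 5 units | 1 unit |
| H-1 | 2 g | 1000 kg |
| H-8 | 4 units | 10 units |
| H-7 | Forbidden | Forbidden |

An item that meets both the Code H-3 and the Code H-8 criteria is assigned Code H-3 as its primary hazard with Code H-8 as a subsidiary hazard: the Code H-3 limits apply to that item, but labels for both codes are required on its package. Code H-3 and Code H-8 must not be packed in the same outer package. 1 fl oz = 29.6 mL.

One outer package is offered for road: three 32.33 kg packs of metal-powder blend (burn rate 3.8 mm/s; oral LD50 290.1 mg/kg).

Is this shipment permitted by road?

The metal-powder blend has burn rate 3.8 mm/s, which is > 2.2 mm/s, so it is Code H-3 (Flammable Solid).
Code H-3 quantity: three 32.33 kg packs = 96.99 kg.
96.99 kg is within the road limit of 100 kg for Code H-3.

Yes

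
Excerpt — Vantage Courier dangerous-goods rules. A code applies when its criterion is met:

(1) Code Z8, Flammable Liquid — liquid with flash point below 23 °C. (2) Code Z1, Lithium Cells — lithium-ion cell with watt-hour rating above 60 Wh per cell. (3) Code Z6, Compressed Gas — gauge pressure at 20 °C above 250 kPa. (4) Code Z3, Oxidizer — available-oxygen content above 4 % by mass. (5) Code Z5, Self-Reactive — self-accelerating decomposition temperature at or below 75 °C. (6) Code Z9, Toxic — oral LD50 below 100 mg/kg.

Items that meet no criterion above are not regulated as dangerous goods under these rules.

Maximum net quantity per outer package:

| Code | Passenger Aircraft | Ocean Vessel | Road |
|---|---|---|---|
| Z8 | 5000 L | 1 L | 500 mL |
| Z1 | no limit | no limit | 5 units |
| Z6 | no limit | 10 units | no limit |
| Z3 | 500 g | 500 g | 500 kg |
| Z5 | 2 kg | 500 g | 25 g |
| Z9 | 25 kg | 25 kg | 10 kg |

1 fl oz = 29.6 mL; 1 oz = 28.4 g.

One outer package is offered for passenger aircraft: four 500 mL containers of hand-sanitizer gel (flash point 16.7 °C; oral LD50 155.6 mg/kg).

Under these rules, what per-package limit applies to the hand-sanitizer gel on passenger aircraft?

5000 L

The hand-sanitizer gel has flash point 16.7 °C, which is < 23 °C, so it is Code Z8 (Flammable Liquid).
The passenger aircraft limit for Code Z8 is 5000 L.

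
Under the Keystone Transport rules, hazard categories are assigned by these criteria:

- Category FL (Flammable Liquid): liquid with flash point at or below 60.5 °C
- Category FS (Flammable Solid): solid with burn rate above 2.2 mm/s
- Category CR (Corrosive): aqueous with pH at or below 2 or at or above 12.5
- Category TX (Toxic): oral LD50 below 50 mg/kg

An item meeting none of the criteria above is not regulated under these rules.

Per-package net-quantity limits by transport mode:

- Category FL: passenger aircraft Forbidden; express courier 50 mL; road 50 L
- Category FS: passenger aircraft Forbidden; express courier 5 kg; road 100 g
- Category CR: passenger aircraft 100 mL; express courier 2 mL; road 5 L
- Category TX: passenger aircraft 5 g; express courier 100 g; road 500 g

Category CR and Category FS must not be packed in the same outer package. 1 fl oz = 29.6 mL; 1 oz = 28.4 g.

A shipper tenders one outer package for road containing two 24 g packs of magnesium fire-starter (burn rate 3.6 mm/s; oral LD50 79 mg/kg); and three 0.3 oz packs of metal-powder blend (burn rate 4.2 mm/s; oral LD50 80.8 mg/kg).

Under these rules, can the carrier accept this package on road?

Yes

With burn rate 3.6 mm/s (> 2.2 mm/s), the magnesium fire-starter falls in Category FS.
Metal-powder blend: burn rate 4.2 mm/s > 2.2 mm/s → Category FS (Flammable Solid).
Category FS net quantity: (two 24 g packs = 48 g) + (three 0.3 oz packs = 25.56 g) = 73.56 g.
That is within the Category FS road limit of 100 g.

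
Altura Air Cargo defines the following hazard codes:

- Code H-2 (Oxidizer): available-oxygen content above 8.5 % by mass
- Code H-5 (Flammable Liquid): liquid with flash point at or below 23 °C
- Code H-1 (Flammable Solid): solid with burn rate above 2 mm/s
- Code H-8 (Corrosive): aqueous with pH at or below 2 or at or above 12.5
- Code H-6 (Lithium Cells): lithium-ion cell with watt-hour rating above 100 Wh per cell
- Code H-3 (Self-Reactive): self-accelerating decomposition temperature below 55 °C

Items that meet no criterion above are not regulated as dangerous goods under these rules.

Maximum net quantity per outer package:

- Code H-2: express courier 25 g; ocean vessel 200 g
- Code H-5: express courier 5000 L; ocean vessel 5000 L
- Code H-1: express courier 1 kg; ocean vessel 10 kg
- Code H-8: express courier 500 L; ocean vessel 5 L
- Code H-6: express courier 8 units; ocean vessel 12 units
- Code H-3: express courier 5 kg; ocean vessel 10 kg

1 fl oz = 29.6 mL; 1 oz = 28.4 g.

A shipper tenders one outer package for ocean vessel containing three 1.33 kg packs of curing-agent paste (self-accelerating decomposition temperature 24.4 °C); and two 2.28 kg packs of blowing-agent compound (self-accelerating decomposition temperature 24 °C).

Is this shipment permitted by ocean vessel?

With self-accelerating decomposition temperature 24.4 °C (< 55 °C), the curing-agent paste falls in Code H-3.
The blowing-agent compound has self-accelerating decomposition temperature 24 °C, which is < 55 °C, so it is Code H-3 (Self-Reactive).
Total Code H-3: (three 1.33 kg packs = 3.99 kg) + (two 2.28 kg packs = 4.56 kg) = 8.55 kg.
That is within the Code H-3 ocean vessel limit of 10 kg.

Yes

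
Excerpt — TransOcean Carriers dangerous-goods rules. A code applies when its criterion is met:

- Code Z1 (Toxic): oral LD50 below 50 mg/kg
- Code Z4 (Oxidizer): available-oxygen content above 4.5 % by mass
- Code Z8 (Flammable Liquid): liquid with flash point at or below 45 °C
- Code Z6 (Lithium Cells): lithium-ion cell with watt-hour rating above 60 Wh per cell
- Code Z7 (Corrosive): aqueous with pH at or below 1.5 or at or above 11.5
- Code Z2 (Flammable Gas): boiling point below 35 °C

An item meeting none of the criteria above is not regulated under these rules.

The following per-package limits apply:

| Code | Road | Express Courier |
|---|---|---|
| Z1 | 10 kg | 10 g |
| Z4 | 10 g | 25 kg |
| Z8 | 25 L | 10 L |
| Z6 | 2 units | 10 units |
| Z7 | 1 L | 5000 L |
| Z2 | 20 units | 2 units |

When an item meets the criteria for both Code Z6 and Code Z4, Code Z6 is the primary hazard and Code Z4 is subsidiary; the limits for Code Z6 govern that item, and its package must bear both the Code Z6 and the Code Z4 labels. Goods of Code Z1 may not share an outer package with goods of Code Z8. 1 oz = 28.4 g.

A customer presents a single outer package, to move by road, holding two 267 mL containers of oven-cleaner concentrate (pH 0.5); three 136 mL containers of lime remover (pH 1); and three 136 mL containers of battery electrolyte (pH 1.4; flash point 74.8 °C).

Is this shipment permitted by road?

Oven-cleaner concentrate: pH 0.5 ≤ 1.5 → Code Z7 (Corrosive).
With pH 1 (≤ 1.5), the lime remover falls in Code Z7.
The battery electrolyte has pH 1.4, which is ≤ 1.5, so it is Code Z7 (Corrosive).
Total Code Z7: (two 267 mL containers = 534 mL) + (three 136 mL containers = 408 mL) + (three 136 mL containers = 408 mL) = 1.35 L.
1.35 L exceeds the road limit of 1 L for Code Z7.

No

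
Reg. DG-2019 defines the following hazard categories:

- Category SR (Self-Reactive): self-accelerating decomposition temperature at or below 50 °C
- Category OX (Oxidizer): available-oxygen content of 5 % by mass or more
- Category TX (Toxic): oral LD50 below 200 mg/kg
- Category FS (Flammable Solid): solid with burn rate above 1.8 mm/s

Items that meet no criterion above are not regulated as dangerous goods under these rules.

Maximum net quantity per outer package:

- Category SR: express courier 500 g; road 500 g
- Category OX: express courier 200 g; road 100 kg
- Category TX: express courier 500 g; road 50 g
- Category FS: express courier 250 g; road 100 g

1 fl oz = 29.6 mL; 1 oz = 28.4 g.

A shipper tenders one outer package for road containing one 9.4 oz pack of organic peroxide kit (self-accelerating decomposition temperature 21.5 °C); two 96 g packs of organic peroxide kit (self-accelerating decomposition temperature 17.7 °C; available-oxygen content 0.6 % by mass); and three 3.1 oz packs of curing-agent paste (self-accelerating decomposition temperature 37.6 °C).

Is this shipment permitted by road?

No

With self-accelerating decomposition temperature 21.5 °C (≤ 50 °C), the organic peroxide kit falls in Category SR.
Organic peroxide kit: self-accelerating decomposition temperature 17.7 °C ≤ 50 °C → Category SR (Self-Reactive).
Self-accelerating decomposition temperature 37.6 °C meets the Category SR criterion (Self-Reactive), so the curing-agent paste is Category SR.
Category SR net quantity: (one 9.4 oz pack = 266.96 g) + (two 96 g packs = 192 g) + (three 3.1 oz packs = 264.12 g) = 723.08 g.
723.08 g exceeds the road limit of 500 g for Category SR.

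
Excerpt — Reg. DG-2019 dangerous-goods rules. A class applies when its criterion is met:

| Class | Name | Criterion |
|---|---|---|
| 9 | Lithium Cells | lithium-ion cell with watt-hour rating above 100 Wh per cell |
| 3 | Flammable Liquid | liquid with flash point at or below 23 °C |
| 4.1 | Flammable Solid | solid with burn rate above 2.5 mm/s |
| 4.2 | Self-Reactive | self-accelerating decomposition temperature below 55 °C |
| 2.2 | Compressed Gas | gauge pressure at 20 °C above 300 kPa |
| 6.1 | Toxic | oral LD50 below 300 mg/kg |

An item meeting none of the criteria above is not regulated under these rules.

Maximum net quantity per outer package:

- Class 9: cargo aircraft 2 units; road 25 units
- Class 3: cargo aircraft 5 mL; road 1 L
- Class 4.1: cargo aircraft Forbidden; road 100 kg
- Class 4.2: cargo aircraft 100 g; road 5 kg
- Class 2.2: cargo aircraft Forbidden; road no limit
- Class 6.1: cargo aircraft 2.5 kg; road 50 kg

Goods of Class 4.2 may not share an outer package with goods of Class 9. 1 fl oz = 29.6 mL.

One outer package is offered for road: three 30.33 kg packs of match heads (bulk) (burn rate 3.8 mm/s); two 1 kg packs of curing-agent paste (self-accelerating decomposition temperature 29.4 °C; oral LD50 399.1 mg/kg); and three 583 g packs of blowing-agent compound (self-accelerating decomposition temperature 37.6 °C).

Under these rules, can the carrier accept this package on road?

Yes

With burn rate 3.8 mm/s (> 2.5 mm/s), the match heads (bulk) fall in Class 4.1.
The curing-agent paste has self-accelerating decomposition temperature 29.4 °C, which is < 55 °C, so it is Class 4.2 (Self-Reactive).
Self-accelerating decomposition temperature 37.6 °C meets the Class 4.2 criterion (Self-Reactive), so the blowing-agent compound is Class 4.2.
Class 4.2 net quantity: (two 1 kg packs = 2 kg) + (three 583 g packs = 1.749 kg) = 3.749 kg.
That is within the Class 4.2 road limit of 5 kg.
Class 4.1 quantity: three 30.33 kg packs = 90.99 kg.
90.99 kg is within the road limit of 100 kg for Class 4.1.
The segregation rule (Class 4.2 with Class 9) does not apply to Class 4.2 with Class 4.1.
Every hazard class is within its road limit and no segregation rule is violated.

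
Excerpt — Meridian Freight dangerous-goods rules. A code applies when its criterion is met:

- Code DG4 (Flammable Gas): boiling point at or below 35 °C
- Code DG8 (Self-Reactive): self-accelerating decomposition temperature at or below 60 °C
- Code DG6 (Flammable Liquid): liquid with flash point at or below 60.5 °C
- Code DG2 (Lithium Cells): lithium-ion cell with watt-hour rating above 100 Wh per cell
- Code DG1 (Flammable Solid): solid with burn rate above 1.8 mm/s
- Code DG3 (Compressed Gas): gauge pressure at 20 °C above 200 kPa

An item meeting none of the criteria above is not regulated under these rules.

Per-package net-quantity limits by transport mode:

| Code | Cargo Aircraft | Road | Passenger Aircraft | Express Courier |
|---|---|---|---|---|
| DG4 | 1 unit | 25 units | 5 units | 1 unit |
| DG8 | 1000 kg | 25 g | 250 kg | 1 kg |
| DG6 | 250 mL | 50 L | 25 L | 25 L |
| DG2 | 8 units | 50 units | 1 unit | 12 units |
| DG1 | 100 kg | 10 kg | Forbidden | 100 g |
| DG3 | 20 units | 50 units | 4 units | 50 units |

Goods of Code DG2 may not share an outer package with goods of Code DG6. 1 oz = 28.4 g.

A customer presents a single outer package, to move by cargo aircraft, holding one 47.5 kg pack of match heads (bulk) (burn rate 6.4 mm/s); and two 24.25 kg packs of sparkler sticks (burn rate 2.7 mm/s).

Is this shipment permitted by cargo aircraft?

Yes

The match heads (bulk) have burn rate 6.4 mm/s, which is > 1.8 mm/s, so they are Code DG1 (Flammable Solid).
The sparkler sticks have burn rate 2.7 mm/s, which is > 1.8 mm/s, so they are Code DG1 (Flammable Solid).
Total Code DG1: 47.5 kg + (two 24.25 kg packs = 48.5 kg) = 96 kg.
That is within the Code DG1 cargo aircraft limit of 100 kg.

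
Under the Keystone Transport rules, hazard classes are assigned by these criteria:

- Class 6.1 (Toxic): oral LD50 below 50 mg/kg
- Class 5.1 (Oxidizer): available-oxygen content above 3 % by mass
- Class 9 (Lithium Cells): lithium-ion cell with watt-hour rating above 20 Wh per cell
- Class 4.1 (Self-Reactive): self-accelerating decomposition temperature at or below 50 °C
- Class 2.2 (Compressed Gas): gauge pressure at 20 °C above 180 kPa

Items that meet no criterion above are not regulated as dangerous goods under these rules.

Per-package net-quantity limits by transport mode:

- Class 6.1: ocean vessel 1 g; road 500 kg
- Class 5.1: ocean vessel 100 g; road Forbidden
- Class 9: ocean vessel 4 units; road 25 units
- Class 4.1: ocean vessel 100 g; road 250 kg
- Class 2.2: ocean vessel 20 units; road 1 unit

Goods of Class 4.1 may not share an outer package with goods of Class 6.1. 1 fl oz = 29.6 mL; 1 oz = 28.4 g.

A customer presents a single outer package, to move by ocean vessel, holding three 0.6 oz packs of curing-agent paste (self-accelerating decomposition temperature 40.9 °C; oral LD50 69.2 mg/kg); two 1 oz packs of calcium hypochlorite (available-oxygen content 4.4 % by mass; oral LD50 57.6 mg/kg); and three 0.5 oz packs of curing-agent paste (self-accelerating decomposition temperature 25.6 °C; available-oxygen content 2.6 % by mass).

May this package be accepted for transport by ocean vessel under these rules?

Yes

Self-accelerating decomposition temperature 40.9 °C meets the Class 4.1 criterion (Self-Reactive), so the curing-agent paste is Class 4.1.
Available-oxygen content 4.4 % by mass meets the Class 5.1 criterion (Oxidizer), so the calcium hypochlorite is Class 5.1.
Self-accelerating decomposition temperature 25.6 °C meets the Class 4.1 criterion (Self-Reactive), so the curing-agent paste is Class 4.1.
Total Class 4.1: (three 0.6 oz packs = 51.12 g) + (three 0.5 oz packs = 42.6 g) = 93.72 g.
That is within the Class 4.1 ocean vessel limit of 100 g.
Class 5.1 quantity: two 1 oz packs = 56.8 g.
56.8 g is within the ocean vessel limit of 100 g for Class 5.1.
The segregation rule (Class 4.1 with Class 6.1) does not apply to Class 4.1 with Class 5.1.
Every hazard class is within its ocean vessel limit and no segregation rule is violated.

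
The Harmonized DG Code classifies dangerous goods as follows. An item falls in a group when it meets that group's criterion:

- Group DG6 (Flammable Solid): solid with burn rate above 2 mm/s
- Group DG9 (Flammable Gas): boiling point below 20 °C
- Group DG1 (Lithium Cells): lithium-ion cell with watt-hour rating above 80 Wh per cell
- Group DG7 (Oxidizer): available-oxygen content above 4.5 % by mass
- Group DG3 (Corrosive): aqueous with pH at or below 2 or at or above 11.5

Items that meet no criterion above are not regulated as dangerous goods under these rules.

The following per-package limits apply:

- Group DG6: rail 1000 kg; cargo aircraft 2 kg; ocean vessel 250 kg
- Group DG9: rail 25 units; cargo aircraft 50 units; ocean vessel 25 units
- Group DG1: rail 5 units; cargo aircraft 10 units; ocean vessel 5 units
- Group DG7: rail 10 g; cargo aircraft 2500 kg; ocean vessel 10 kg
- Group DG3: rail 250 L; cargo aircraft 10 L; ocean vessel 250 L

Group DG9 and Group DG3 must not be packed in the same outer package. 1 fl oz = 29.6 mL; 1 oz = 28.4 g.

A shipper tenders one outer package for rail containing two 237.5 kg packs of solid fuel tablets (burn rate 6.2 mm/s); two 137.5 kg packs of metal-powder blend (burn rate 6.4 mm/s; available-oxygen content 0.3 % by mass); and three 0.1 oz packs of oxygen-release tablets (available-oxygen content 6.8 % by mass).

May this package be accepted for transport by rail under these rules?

The solid fuel tablets have burn rate 6.2 mm/s, which is > 2 mm/s, so they are Group DG6 (Flammable Solid).
Metal-powder blend: burn rate 6.4 mm/s > 2 mm/s → Group DG6 (Flammable Solid).
Available-oxygen content 6.8 % by mass meets the Group DG7 criterion (Oxidizer), so the oxygen-release tablets are Group DG7.
Group DG6 net quantity: (two 237.5 kg packs = 475 kg) + (two 137.5 kg packs = 275 kg) = 750 kg.
750 kg ≤ 1000 kg (rail limit, Group DG6) — within limit.
Group DG7 quantity: three 0.1 oz packs = 8.52 g.
That is within the Group DG7 rail limit of 10 g.
The segregation rule (Group DG9 with Group DG3) does not apply to Group DG6 with Group DG7.
Every hazard group is within its rail limit and no segregation rule is violated.

Yes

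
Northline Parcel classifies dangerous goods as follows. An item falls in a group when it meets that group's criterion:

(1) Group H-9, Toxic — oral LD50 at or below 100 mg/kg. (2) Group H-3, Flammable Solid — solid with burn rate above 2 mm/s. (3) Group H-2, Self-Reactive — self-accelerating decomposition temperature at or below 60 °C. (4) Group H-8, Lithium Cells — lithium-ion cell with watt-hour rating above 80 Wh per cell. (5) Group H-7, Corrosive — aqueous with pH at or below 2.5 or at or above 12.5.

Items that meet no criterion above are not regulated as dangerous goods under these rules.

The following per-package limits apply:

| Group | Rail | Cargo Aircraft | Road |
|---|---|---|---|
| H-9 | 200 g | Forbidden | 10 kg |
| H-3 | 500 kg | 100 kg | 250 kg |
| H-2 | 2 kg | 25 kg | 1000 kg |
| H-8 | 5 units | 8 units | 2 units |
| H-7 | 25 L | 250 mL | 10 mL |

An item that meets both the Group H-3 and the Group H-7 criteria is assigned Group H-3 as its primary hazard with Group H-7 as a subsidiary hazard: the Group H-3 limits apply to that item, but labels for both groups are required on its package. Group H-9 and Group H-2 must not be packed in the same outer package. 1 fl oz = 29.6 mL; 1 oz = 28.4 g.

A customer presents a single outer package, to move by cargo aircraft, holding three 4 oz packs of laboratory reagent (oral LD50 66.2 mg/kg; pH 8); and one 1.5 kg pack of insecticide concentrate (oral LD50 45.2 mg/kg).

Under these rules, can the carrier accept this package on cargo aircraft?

With oral LD50 66.2 mg/kg (≤ 100 mg/kg), the laboratory reagent falls in Group H-9.
Insecticide concentrate: oral LD50 45.2 mg/kg ≤ 100 mg/kg → Group H-9 (Toxic).
Total Group H-9: (three 4 oz packs = 340.8 g) + 1.5 kg = 1840.8 g.
By cargo aircraft, Group H-9 is Forbidden regardless of quantity.

No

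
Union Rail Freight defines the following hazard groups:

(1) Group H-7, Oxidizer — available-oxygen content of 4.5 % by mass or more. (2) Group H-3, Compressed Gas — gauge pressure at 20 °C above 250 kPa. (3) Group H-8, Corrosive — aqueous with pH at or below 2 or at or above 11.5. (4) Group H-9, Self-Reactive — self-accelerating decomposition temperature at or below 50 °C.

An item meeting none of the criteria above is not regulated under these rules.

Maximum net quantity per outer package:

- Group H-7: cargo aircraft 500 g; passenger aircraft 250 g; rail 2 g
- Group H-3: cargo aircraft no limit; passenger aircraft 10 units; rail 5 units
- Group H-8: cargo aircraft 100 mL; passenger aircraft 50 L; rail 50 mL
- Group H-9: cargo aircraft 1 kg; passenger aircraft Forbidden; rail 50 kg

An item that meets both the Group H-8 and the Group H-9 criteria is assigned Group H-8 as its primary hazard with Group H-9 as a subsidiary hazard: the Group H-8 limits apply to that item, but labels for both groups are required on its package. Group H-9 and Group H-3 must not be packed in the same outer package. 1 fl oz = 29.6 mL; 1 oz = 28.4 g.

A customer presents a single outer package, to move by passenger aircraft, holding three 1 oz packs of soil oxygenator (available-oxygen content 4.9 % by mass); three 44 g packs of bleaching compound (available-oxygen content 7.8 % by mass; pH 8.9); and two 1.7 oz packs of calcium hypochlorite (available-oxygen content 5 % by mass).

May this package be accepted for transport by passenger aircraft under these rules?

The soil oxygenator has available-oxygen content 4.9 % by mass, which is ≥ 4.5 % by mass, so it is Group H-7 (Oxidizer).
Available-oxygen content 7.8 % by mass meets the Group H-7 criterion (Oxidizer), so the bleaching compound is Group H-7.
With available-oxygen content 5 % by mass (≥ 4.5 % by mass), the calcium hypochlorite falls in Group H-7.
Total Group H-7: (three 1 oz packs = 85.2 g) + (three 44 g packs = 132 g) + (two 1.7 oz packs = 96.56 g) = 313.76 g.
That exceeds the Group H-7 passenger aircraft limit of 250 g.

No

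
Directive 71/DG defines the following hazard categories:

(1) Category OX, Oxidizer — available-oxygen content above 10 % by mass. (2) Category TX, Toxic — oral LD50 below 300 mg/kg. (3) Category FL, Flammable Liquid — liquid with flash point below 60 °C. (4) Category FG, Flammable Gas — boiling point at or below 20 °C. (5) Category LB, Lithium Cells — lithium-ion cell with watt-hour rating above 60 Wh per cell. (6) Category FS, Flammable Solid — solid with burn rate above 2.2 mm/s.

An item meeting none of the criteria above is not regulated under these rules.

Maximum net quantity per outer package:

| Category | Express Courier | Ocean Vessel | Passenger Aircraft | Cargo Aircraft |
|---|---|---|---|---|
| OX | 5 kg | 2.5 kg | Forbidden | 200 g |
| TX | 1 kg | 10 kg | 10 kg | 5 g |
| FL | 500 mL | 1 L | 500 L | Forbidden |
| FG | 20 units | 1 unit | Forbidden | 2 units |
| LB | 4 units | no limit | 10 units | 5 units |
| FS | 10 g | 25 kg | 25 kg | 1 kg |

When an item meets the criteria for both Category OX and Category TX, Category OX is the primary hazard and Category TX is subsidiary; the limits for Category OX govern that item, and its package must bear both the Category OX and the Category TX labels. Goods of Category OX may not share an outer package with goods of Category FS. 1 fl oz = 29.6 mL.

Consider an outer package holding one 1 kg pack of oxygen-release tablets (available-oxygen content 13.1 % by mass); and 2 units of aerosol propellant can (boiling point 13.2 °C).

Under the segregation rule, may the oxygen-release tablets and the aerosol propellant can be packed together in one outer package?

With available-oxygen content 13.1 % by mass (> 10 % by mass), the oxygen-release tablets fall in Category OX.
Boiling point 13.2 °C meets the Category FG criterion (Flammable Gas), so the aerosol propellant can is Category FG.
No segregation rule bars Category OX with Category FG.

Yes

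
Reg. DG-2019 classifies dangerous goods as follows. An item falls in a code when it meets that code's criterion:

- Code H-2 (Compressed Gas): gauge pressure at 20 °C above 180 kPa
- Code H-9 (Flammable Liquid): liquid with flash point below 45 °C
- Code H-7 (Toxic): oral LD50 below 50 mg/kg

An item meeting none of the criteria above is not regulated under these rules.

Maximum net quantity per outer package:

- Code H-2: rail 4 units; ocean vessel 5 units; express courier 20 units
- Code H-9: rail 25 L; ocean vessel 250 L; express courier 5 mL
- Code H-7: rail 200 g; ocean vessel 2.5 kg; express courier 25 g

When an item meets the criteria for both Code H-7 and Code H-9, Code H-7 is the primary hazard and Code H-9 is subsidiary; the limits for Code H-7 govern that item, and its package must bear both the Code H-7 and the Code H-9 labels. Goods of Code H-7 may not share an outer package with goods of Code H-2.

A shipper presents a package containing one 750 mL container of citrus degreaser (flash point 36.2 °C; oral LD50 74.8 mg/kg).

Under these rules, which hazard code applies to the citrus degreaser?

Flash point 36.2 °C meets the Code H-9 criterion (Flammable Liquid), so the citrus degreaser is Code H-9.

Code H-9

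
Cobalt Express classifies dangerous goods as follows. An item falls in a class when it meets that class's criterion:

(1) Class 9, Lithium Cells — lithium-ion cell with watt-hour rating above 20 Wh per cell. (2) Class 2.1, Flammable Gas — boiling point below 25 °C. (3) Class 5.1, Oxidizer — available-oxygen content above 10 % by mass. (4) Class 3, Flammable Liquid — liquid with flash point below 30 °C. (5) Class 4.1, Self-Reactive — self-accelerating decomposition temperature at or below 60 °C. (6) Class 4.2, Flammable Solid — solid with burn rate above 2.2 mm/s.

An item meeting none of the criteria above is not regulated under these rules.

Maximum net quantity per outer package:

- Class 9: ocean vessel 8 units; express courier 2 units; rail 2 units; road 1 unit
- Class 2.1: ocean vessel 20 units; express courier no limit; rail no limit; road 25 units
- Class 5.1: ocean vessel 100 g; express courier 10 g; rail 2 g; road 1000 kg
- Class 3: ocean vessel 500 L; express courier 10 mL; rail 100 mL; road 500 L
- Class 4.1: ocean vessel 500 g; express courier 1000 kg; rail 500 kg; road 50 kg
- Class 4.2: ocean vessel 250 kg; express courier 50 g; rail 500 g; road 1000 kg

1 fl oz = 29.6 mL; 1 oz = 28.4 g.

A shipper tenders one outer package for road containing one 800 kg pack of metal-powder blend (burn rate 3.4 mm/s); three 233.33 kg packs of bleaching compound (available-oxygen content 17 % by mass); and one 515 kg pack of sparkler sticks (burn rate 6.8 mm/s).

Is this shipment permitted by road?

No

With burn rate 3.4 mm/s (> 2.2 mm/s), the metal-powder blend falls in Class 4.2.
With available-oxygen content 17 % by mass (> 10 % by mass), the bleaching compound falls in Class 5.1.
Burn rate 6.8 mm/s meets the Class 4.2 criterion (Flammable Solid), so the sparkler sticks are Class 4.2.
Class 4.2 net quantity: 800 kg + 515 kg = 1315 kg.
That exceeds the Class 4.2 road limit of 1000 kg.
Class 5.1 quantity: three 233.33 kg packs = 699.99 kg.
699.99 kg ≤ 1000 kg (road limit, Class 5.1) — within limit.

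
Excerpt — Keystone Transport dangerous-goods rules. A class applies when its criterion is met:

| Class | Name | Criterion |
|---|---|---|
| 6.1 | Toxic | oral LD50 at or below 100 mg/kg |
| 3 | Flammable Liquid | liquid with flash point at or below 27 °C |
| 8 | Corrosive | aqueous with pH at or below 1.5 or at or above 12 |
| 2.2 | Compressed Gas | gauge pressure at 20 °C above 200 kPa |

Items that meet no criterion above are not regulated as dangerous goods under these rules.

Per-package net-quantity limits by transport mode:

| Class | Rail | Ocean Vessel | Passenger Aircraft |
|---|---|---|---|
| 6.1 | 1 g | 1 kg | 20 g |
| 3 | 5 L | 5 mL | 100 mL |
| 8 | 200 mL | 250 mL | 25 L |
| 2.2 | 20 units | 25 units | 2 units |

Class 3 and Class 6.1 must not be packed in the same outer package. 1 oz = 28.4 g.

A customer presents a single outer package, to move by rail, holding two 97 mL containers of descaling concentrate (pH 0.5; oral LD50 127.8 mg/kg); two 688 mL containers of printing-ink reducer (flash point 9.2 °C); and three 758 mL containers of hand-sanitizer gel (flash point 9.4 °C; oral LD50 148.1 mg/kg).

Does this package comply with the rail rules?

Yes

pH 0.5 meets the Class 8 criterion (Corrosive), so the descaling concentrate is Class 8.
Printing-ink reducer: flash point 9.2 °C ≤ 27 °C → Class 3 (Flammable Liquid).
Flash point 9.4 °C meets the Class 3 criterion (Flammable Liquid), so the hand-sanitizer gel is Class 3.
Class 3 net quantity: (two 688 mL containers = 1.376 L) + (three 758 mL containers = 2.274 L) = 3.65 L.
That is within the Class 3 rail limit of 5 L.
Class 8 quantity: two 97 mL containers = 194 mL.
194 mL is within the rail limit of 200 mL for Class 8.
The segregation rule (Class 3 with Class 6.1) does not apply to Class 3 with Class 8.
Every hazard class is within its rail limit and no segregation rule is violated.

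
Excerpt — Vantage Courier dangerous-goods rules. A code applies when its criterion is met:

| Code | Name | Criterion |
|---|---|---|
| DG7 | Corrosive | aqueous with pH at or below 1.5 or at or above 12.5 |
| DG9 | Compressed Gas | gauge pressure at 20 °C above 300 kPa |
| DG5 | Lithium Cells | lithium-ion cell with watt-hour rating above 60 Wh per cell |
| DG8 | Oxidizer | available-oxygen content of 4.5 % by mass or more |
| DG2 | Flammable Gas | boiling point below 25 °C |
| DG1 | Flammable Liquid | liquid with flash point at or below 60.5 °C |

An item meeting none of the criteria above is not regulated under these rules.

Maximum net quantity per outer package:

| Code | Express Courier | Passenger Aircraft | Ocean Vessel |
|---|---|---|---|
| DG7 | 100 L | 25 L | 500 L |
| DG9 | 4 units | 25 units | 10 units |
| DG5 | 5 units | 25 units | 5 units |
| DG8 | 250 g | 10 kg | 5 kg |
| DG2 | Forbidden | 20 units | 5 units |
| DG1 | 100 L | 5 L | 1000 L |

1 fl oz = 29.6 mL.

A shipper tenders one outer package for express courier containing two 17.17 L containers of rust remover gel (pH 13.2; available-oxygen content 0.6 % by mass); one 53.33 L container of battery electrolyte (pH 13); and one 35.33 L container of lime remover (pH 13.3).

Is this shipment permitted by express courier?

The rust remover gel has pH 13.2, which is ≥ 12.5, so it is Code DG7 (Corrosive).
With pH 13 (≥ 12.5), the battery electrolyte falls in Code DG7.
Lime remover: pH 13.3 ≥ 12.5 → Code DG7 (Corrosive).
Code DG7 net quantity: (two 17.17 L containers = 34.34 L) + 53.33 L + 35.33 L = 123 L.
That exceeds the Code DG7 express courier limit of 100 L.

No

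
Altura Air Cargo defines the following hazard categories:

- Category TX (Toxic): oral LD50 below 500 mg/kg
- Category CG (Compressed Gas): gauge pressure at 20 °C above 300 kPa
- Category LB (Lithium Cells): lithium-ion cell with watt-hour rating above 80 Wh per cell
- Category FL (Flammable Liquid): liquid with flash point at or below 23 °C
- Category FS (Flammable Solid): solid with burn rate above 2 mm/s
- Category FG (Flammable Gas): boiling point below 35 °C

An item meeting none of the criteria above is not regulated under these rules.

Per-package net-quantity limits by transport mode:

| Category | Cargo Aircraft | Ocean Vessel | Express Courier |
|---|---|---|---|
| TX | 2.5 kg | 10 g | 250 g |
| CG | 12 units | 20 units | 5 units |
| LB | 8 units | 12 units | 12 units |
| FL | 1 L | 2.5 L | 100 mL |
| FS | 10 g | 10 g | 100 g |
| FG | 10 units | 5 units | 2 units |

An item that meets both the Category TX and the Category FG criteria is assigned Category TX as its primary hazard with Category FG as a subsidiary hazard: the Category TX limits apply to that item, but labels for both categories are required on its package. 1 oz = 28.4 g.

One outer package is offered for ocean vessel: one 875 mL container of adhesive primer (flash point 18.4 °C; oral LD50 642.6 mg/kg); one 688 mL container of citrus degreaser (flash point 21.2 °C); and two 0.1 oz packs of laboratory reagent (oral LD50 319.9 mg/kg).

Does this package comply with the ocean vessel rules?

Flash point 18.4 °C meets the Category FL criterion (Flammable Liquid), so the adhesive primer is Category FL.
Flash point 21.2 °C meets the Category FL criterion (Flammable Liquid), so the citrus degreaser is Category FL.
Laboratory reagent: oral LD50 319.9 mg/kg < 500 mg/kg → Category TX (Toxic).
Category FL net quantity: 875 mL + 688 mL = 1.563 L.
1.563 L is within the ocean vessel limit of 2.5 L for Category FL.
Category TX quantity: two 0.1 oz packs = 5.68 g.
That is within the Category TX ocean vessel limit of 10 g.
Every hazard category is within its ocean vessel limit and no segregation rule is violated.

Yes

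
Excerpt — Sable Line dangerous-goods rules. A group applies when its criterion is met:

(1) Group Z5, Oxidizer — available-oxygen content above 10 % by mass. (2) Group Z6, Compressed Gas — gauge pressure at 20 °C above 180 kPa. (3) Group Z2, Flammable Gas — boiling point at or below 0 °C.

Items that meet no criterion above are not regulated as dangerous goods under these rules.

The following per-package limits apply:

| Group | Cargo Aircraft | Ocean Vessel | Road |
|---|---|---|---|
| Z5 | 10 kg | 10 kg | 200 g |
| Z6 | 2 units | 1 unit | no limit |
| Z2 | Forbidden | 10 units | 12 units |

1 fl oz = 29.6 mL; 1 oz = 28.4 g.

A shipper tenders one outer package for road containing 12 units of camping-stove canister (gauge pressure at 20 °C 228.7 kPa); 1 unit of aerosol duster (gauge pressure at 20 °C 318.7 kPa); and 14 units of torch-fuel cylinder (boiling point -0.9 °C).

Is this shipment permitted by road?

With gauge pressure at 20 °C 228.7 kPa (> 180 kPa), the camping-stove canister falls in Group Z6.
Aerosol duster: gauge pressure at 20 °C 318.7 kPa > 180 kPa → Group Z6 (Compressed Gas).
With boiling point -0.9 °C (≤ 0 °C), the torch-fuel cylinder falls in Group Z2.
Total Group Z6: 12 units + 1 unit = 13 units.
Group Z6 has no per-package limit by road.
Group Z2 quantity: 14 units.
14 units > 12 units (road limit, Group Z2) — over the limit.

No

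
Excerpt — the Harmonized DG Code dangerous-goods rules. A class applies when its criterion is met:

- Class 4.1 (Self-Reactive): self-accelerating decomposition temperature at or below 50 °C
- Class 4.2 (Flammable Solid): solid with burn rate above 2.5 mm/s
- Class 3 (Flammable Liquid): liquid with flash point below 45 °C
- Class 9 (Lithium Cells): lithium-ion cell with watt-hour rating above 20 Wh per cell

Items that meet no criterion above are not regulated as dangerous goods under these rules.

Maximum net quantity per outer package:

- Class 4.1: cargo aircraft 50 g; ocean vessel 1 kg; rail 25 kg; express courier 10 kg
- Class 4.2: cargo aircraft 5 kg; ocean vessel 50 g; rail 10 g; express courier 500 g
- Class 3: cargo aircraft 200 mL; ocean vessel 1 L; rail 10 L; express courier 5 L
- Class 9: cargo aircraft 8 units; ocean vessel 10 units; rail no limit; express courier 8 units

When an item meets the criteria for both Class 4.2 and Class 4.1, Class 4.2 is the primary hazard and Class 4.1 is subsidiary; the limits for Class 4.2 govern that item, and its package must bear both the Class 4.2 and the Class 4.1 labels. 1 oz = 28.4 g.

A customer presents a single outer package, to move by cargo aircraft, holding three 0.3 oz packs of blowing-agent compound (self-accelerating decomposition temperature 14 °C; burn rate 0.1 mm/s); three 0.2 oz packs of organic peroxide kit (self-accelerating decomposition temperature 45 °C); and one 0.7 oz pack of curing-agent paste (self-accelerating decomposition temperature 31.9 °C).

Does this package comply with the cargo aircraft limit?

No

Self-accelerating decomposition temperature 14 °C meets the Class 4.1 criterion (Self-Reactive), so the blowing-agent compound is Class 4.1.
Organic peroxide kit: self-accelerating decomposition temperature 45 °C ≤ 50 °C → Class 4.1 (Self-Reactive).
Curing-agent paste: self-accelerating decomposition temperature 31.9 °C ≤ 50 °C → Class 4.1 (Self-Reactive).
Class 4.1 net quantity: (three 0.3 oz packs = 25.56 g) + (three 0.2 oz packs = 17.04 g) + (one 0.7 oz pack = 19.88 g) = 62.48 g.
62.48 g > 50 g (cargo aircraft limit, Class 4.1) — over the limit.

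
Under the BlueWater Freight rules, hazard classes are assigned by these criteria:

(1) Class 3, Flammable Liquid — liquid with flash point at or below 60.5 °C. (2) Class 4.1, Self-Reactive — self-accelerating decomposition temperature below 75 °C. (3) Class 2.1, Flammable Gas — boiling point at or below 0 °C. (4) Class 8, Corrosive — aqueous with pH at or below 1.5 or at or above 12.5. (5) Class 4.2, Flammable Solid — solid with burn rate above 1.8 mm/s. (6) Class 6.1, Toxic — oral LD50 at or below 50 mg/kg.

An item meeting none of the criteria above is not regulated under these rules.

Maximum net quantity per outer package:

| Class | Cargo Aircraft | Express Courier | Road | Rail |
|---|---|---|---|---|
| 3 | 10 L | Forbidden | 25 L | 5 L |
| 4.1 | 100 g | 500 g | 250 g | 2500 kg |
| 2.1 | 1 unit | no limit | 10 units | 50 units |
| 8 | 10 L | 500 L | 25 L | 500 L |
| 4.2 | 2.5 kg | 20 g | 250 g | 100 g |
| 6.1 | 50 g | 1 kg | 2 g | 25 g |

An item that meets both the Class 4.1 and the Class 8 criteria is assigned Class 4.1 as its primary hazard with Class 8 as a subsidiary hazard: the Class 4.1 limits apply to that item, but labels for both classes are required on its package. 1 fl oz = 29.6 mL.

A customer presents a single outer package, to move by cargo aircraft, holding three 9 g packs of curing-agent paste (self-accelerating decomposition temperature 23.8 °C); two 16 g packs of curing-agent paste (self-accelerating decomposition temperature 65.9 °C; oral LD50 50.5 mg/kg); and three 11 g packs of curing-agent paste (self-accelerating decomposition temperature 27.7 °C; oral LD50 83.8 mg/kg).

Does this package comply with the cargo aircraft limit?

Yes

The curing-agent paste has self-accelerating decomposition temperature 23.8 °C, which is < 75 °C, so it is Class 4.1 (Self-Reactive).
With self-accelerating decomposition temperature 65.9 °C (< 75 °C), the curing-agent paste falls in Class 4.1.
Self-accelerating decomposition temperature 27.7 °C meets the Class 4.1 criterion (Self-Reactive), so the curing-agent paste is Class 4.1.
Total Class 4.1: (three 9 g packs = 27 g) + (two 16 g packs = 32 g) + (three 11 g packs = 33 g) = 92 g.
That is within the Class 4.1 cargo aircraft limit of 100 g.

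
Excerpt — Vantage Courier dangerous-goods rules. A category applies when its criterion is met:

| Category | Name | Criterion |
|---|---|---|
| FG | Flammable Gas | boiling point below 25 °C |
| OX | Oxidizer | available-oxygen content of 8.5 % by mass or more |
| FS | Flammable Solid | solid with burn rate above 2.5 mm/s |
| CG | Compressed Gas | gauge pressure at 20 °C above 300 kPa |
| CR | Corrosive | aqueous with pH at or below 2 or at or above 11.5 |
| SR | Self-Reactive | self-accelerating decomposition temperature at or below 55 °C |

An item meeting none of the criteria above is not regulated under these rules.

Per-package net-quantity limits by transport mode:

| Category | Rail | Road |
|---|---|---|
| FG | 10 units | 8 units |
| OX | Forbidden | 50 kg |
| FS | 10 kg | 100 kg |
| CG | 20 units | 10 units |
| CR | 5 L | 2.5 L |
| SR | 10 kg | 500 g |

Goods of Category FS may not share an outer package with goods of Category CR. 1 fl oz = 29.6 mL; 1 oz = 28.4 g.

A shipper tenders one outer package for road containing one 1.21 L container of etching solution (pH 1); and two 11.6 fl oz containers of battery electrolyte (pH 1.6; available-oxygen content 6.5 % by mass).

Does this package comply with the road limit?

pH 1 meets the Category CR criterion (Corrosive), so the etching solution is Category CR.
With pH 1.6 (≤ 2), the battery electrolyte falls in Category CR.
Category CR net quantity: 1.21 L + (two 11.6 fl oz containers = 686.72 mL) = 1896.72 mL.
1896.72 mL ≤ 2.5 L (road limit, Category CR) — within limit.

Yes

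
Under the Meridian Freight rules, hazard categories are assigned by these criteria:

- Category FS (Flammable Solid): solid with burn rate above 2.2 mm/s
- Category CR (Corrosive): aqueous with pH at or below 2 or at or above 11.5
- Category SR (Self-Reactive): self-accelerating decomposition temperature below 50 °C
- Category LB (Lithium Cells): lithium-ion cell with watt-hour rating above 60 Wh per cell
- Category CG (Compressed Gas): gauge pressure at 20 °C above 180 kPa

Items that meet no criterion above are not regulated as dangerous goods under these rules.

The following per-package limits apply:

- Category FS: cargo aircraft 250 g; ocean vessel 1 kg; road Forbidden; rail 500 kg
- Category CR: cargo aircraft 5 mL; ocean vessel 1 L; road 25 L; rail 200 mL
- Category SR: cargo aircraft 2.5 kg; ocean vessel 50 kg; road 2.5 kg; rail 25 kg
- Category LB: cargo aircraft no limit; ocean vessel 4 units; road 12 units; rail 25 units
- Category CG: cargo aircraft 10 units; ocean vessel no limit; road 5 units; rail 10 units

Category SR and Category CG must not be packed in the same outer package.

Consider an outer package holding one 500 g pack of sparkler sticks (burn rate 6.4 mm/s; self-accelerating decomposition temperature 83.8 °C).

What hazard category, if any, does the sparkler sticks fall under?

Burn rate 6.4 mm/s meets the Category FS criterion (Flammable Solid), so the sparkler sticks are Category FS.

Category FS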